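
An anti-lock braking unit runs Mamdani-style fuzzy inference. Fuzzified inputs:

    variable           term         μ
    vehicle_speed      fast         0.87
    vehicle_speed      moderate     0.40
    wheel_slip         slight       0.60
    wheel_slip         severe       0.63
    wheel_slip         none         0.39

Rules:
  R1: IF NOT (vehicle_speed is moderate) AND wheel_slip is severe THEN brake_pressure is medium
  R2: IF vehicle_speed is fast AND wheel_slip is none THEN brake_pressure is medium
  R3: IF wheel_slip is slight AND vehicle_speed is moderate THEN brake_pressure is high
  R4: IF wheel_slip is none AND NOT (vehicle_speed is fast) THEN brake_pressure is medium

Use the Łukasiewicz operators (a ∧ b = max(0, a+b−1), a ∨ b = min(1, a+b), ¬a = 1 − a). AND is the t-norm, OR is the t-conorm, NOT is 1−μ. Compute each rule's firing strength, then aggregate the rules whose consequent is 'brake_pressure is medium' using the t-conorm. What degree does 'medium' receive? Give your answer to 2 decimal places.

R1: ¬moderate=1−0.40=0.60, severe=0.63; AND[max(0, a+b−1)] → w = 0.23
R2: fast=0.87, none=0.39; AND[max(0, a+b−1)] → w = 0.26
R3: slight=0.60, moderate=0.40; AND[max(0, a+b−1)] → w = 0.00
R4: none=0.39, ¬fast=1−0.87=0.13; AND[max(0, a+b−1)] → w = 0.00
Rules with consequent 'medium': {R1, R2, R4} → strengths 0.23, 0.26, 0.00
Aggregate via t-conorm [min(1, a+b)]: 0.49

0.49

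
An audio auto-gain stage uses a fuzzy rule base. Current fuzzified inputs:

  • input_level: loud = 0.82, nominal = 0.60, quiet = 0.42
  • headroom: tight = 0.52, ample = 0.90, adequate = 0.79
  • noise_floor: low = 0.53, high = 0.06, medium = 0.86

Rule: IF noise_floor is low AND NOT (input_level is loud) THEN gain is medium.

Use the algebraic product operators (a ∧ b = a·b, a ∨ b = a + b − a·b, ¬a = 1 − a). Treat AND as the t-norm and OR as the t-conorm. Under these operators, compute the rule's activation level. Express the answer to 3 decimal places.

0.095

firing strength: low=0.53, ¬loud=1−0.82=0.18; AND[a·b] → w = 0.0954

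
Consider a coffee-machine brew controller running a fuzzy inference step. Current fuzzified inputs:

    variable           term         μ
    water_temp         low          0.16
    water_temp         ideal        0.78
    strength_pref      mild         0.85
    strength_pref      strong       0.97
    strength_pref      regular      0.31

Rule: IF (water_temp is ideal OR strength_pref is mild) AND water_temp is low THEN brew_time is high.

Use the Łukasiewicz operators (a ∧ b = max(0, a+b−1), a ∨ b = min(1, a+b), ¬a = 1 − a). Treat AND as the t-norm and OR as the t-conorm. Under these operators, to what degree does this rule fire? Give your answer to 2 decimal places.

0.16

firing strength: (ideal=0.78 OR mild=0.85) = 1.00; AND[max(0, a+b−1)] with low=0.16 → w = 0.16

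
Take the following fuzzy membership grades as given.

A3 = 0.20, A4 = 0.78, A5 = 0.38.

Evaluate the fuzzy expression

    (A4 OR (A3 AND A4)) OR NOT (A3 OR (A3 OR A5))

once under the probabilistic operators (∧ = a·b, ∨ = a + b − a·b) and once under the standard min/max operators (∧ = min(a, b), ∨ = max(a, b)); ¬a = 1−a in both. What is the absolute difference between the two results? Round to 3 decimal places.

Under probabilistic:
  A3 AND A4 = a·b on (0.2000, 0.7800) = 0.1560
  A4 OR (A3 AND A4) = a + b − a·b on (0.7800, 0.1560) = 0.8143
  A3 OR A5 = a + b − a·b on (0.2000, 0.3800) = 0.5040
  A3 OR (A3 OR A5) = a + b − a·b on (0.2000, 0.5040) = 0.6032
  NOT (A3 OR (A3 OR A5)) = 1 − 0.6032 = 0.3968
  (A4 OR (A3 AND A4)) OR NOT (A3 OR (A3 OR A5)) = a + b − a·b on (0.8143, 0.3968) = 0.8880
  → value = 0.8880
Under standard min/max:
  A3 AND A4 = min(a, b) on (0.20, 0.78) = 0.20
  A4 OR (A3 AND A4) = max(a, b) on (0.78, 0.20) = 0.78
  A3 OR A5 = max(a, b) on (0.20, 0.38) = 0.38
  A3 OR (A3 OR A5) = max(a, b) on (0.20, 0.38) = 0.38
  NOT (A3 OR (A3 OR A5)) = 1 − 0.38 = 0.62
  (A4 OR (A3 AND A4)) OR NOT (A3 OR (A3 OR A5)) = max(a, b) on (0.78, 0.62) = 0.78
  → value = 0.7800
|0.8880 − 0.7800| = 0.108

0.108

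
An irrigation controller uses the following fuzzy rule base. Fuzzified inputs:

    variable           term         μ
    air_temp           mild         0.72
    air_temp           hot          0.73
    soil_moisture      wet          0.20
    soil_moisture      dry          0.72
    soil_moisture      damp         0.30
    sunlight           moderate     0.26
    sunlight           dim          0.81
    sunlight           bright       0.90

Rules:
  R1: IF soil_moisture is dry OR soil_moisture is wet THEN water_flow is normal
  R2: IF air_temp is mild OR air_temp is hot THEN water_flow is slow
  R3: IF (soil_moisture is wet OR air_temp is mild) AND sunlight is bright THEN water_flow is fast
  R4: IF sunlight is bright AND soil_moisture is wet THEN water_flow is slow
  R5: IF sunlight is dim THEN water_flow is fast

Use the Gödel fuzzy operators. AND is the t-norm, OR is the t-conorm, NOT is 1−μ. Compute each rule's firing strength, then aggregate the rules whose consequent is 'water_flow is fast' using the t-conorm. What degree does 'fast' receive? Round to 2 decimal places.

R1: dry=0.72, wet=0.20; OR[max(a, b)] → w = 0.72
R2: mild=0.72, hot=0.73; OR[max(a, b)] → w = 0.73
R3: (wet=0.20 OR mild=0.72) = 0.72; AND[min(a, b)] with bright=0.90 → w = 0.72
R4: bright=0.90, wet=0.20; AND[min(a, b)] → w = 0.20
R5: dim=0.81 → w = 0.81
Rules with consequent 'fast': {R3, R5} → strengths 0.72, 0.81
Aggregate via t-conorm [max(a, b)]: 0.81

0.81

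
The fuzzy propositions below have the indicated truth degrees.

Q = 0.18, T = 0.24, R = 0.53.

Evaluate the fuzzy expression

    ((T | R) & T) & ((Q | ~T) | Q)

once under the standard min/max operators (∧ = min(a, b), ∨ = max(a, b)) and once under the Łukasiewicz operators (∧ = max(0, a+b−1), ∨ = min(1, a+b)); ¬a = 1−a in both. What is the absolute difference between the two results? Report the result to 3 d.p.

Under standard min/max:
  T | R = max(a, b) on (0.24, 0.53) = 0.53
  (T | R) & T = min(a, b) on (0.53, 0.24) = 0.24
  ~T = 1 − 0.24 = 0.76
  Q | ~T = max(a, b) on (0.18, 0.76) = 0.76
  (Q | ~T) | Q = max(a, b) on (0.76, 0.18) = 0.76
  ((T | R) & T) & ((Q | ~T) | Q) = min(a, b) on (0.24, 0.76) = 0.24
  → value = 0.2400
Under Łukasiewicz:
  T | R = min(1, a+b) on (0.24, 0.53) = 0.77
  (T | R) & T = max(0, a+b−1) on (0.77, 0.24) = 0.01
  ~T = 1 − 0.24 = 0.76
  Q | ~T = min(1, a+b) on (0.18, 0.76) = 0.94
  (Q | ~T) | Q = min(1, a+b) on (0.94, 0.18) = 1.00
  ((T | R) & T) & ((Q | ~T) | Q) = max(0, a+b−1) on (0.01, 1.00) = 0.01
  → value = 0.0100
|0.2400 − 0.0100| = 0.230

0.230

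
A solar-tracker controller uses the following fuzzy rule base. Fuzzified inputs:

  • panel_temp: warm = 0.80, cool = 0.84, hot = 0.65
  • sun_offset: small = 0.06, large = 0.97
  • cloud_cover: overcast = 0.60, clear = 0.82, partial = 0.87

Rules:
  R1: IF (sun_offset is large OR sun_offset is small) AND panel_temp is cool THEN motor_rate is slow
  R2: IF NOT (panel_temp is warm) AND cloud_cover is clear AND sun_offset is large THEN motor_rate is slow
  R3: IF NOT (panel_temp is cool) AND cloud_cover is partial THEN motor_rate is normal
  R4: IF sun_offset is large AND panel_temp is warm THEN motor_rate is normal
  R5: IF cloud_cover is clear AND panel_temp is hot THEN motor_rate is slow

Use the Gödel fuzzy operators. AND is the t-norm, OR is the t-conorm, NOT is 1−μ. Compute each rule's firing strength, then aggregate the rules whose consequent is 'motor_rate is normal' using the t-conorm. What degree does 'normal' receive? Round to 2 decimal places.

0.80

R1: (large=0.97 OR small=0.06) = 0.97; AND[min(a, b)] with cool=0.84 → w = 0.84
R2: ¬warm=1−0.80=0.20, clear=0.82, large=0.97; AND[min(a, b)] → w = 0.20
R3: ¬cool=1−0.84=0.16, partial=0.87; AND[min(a, b)] → w = 0.16
R4: large=0.97, warm=0.80; AND[min(a, b)] → w = 0.80
R5: clear=0.82, hot=0.65; AND[min(a, b)] → w = 0.65
Rules with consequent 'normal': {R3, R4} → strengths 0.16, 0.80
Aggregate via t-conorm [max(a, b)]: 0.80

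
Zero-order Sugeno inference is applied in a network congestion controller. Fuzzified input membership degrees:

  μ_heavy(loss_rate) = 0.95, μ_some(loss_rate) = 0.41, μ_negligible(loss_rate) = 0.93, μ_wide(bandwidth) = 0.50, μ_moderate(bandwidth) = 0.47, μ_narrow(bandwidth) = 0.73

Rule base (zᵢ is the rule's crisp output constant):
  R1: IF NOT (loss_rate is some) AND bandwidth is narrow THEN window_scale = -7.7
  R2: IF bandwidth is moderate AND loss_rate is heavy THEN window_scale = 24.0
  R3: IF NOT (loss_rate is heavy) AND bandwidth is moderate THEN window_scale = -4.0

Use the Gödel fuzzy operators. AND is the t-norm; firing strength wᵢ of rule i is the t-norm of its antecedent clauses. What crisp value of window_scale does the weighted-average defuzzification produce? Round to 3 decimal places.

5.889

R1 (z=-7.7): ¬some=1−0.41=0.59, narrow=0.73; AND[min(a, b)] → w = 0.59
R2 (z=24.0): moderate=0.47, heavy=0.95; AND[min(a, b)] → w = 0.47
R3 (z=-4.0): ¬heavy=1−0.95=0.05, moderate=0.47; AND[min(a, b)] → w = 0.05
Weighted average = (0.59·-7.7 + 0.47·24.0 + 0.05·-4.0) / (0.59 + 0.47 + 0.05)
  = 6.5370 / 1.1100 = 5.889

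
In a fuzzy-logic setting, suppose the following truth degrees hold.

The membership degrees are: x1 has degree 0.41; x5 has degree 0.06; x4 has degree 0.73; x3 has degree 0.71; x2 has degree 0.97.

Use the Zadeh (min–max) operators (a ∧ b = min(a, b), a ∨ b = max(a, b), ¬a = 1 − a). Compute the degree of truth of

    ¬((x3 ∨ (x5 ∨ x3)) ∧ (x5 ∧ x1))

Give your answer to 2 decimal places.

0.94

x5 ∨ x3 = max(a, b) on (0.06, 0.71) = 0.71
x3 ∨ (x5 ∨ x3) = max(a, b) on (0.71, 0.71) = 0.71
x5 ∧ x1 = min(a, b) on (0.06, 0.41) = 0.06
(x3 ∨ (x5 ∨ x3)) ∧ (x5 ∧ x1) = min(a, b) on (0.71, 0.06) = 0.06
¬((x3 ∨ (x5 ∨ x3)) ∧ (x5 ∧ x1)) = 1 − 0.06 = 0.94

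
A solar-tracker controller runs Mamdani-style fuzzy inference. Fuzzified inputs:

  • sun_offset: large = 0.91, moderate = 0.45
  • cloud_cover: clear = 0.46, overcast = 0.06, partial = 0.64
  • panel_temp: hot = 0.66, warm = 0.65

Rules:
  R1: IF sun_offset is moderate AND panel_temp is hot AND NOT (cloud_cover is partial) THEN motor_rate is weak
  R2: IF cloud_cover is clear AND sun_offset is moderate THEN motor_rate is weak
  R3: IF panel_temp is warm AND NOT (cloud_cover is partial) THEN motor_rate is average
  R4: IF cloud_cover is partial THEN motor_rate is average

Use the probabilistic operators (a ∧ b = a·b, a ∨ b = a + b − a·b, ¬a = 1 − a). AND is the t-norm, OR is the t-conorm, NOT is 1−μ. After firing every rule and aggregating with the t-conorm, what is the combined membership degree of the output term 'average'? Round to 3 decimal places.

0.724

R1: moderate=0.45, hot=0.66, ¬partial=1−0.64=0.36; AND[a·b] → w = 0.1069
R2: clear=0.46, moderate=0.45; AND[a·b] → w = 0.2070
R3: warm=0.65, ¬partial=1−0.64=0.36; AND[a·b] → w = 0.2340
R4: partial=0.64 → w = 0.6400
Rules with consequent 'average': {R3, R4} → strengths 0.2340, 0.6400
Aggregate via t-conorm [a + b − a·b]: 0.7242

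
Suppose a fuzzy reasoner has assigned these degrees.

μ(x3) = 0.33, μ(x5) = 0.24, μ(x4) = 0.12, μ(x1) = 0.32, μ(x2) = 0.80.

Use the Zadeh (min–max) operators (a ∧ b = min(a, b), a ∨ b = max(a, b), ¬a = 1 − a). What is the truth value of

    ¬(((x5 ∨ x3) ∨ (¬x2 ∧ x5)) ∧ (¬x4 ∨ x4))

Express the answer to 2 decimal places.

0.67

x5 ∨ x3 = max(a, b) on (0.24, 0.33) = 0.33
¬x2 = 1 − 0.80 = 0.20
¬x2 ∧ x5 = min(a, b) on (0.20, 0.24) = 0.20
(x5 ∨ x3) ∨ (¬x2 ∧ x5) = max(a, b) on (0.33, 0.20) = 0.33
¬x4 = 1 − 0.12 = 0.88
¬x4 ∨ x4 = max(a, b) on (0.88, 0.12) = 0.88
((x5 ∨ x3) ∨ (¬x2 ∧ x5)) ∧ (¬x4 ∨ x4) = min(a, b) on (0.33, 0.88) = 0.33
¬(((x5 ∨ x3) ∨ (¬x2 ∧ x5)) ∧ (¬x4 ∨ x4)) = 1 − 0.33 = 0.67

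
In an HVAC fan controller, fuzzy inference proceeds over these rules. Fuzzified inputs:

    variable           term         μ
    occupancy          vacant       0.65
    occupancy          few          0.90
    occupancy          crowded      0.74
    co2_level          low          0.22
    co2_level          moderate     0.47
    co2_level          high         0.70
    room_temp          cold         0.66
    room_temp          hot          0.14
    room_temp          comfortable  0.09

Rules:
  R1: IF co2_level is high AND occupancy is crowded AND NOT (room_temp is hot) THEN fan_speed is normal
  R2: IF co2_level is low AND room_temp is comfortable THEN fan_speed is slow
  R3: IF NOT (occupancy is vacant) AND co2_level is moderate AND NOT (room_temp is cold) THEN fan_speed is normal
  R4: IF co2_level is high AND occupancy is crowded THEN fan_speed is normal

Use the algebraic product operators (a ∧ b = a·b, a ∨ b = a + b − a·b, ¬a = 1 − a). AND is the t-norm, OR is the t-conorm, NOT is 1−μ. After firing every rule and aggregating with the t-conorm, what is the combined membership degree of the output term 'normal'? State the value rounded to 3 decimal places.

R1: high=0.70, crowded=0.74, ¬hot=1−0.14=0.86; AND[a·b] → w = 0.4455
R2: low=0.22, comfortable=0.09; AND[a·b] → w = 0.0198
R3: ¬vacant=1−0.65=0.35, moderate=0.47, ¬cold=1−0.66=0.34; AND[a·b] → w = 0.0559
R4: high=0.70, crowded=0.74; AND[a·b] → w = 0.5180
Rules with consequent 'normal': {R1, R3, R4} → strengths 0.4455, 0.0559, 0.5180
Aggregate via t-conorm [a + b − a·b]: 0.7477

0.748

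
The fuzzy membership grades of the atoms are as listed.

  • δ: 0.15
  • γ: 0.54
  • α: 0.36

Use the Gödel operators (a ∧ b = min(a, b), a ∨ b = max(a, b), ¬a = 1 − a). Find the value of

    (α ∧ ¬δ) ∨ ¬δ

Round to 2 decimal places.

¬δ = 1 − 0.15 = 0.85
α ∧ ¬δ = min(a, b) on (0.36, 0.85) = 0.36
¬δ = 1 − 0.15 = 0.85
(α ∧ ¬δ) ∨ ¬δ = max(a, b) on (0.36, 0.85) = 0.85

0.85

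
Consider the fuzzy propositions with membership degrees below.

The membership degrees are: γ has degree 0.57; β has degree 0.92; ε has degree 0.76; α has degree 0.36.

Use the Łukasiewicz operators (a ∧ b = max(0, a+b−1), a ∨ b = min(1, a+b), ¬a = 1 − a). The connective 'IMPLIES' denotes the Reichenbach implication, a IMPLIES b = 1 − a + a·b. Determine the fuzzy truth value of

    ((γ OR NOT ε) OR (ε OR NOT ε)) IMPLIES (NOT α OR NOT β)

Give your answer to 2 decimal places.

NOT ε = 1 − 0.76 = 0.24
γ OR NOT ε = min(1, a+b) on (0.57, 0.24) = 0.81
NOT ε = 1 − 0.76 = 0.24
ε OR NOT ε = min(1, a+b) on (0.76, 0.24) = 1.00
(γ OR NOT ε) OR (ε OR NOT ε) = min(1, a+b) on (0.81, 1.00) = 1.00
NOT α = 1 − 0.36 = 0.64
NOT β = 1 − 0.92 = 0.08
NOT α OR NOT β = min(1, a+b) on (0.64, 0.08) = 0.72
((γ OR NOT ε) OR (ε OR NOT ε)) IMPLIES (NOT α OR NOT β)  [Reichenbach: 1 − a + a·b] with a=1.00, b=0.72 → 0.72

0.72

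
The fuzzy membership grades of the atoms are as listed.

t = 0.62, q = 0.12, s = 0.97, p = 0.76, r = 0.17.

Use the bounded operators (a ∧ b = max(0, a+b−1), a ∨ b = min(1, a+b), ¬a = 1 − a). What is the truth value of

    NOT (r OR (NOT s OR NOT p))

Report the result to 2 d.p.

0.56

NOT s = 1 − 0.97 = 0.03
NOT p = 1 − 0.76 = 0.24
NOT s OR NOT p = min(1, a+b) on (0.03, 0.24) = 0.27
r OR (NOT s OR NOT p) = min(1, a+b) on (0.17, 0.27) = 0.44
NOT (r OR (NOT s OR NOT p)) = 1 − 0.44 = 0.56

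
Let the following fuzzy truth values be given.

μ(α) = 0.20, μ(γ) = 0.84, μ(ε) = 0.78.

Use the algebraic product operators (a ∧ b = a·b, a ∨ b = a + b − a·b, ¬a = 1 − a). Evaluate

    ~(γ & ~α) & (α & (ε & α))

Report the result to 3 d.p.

0.010

~α = 1 − 0.2000 = 0.8000
γ & ~α = a·b on (0.8400, 0.8000) = 0.6720
~(γ & ~α) = 1 − 0.6720 = 0.3280
ε & α = a·b on (0.7800, 0.2000) = 0.1560
α & (ε & α) = a·b on (0.2000, 0.1560) = 0.0312
~(γ & ~α) & (α & (ε & α)) = a·b on (0.3280, 0.0312) = 0.0102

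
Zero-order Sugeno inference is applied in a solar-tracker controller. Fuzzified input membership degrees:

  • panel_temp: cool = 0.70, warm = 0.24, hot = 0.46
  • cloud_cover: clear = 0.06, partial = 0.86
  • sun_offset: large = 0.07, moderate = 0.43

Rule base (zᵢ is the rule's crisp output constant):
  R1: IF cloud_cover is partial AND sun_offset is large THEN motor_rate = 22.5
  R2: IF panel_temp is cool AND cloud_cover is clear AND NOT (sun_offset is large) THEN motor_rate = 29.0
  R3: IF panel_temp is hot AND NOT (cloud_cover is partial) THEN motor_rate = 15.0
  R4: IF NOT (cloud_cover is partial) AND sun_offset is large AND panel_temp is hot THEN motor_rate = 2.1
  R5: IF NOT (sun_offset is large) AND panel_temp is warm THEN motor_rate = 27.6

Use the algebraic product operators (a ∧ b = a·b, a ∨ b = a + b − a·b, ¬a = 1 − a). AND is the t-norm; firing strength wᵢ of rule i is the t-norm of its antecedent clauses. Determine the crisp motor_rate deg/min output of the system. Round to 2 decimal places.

R1 (z=22.5): partial=0.86, large=0.07; AND[a·b] → w = 0.0602
R2 (z=29.0): cool=0.70, clear=0.06, ¬large=1−0.07=0.93; AND[a·b] → w = 0.0391
R3 (z=15.0): hot=0.46, ¬partial=1−0.86=0.14; AND[a·b] → w = 0.0644
R4 (z=2.1): ¬partial=1−0.86=0.14, large=0.07, hot=0.46; AND[a·b] → w = 0.0045
R5 (z=27.6): ¬large=1−0.07=0.93, warm=0.24; AND[a·b] → w = 0.2232
Weighted average = (0.0602·22.5 + 0.0391·29.0 + 0.0644·15.0 + 0.0045·2.1 + 0.2232·27.6) / (0.0602 + 0.0391 + 0.0644 + 0.0045 + 0.2232)
  = 9.6230 / 0.3914 = 24.59

24.59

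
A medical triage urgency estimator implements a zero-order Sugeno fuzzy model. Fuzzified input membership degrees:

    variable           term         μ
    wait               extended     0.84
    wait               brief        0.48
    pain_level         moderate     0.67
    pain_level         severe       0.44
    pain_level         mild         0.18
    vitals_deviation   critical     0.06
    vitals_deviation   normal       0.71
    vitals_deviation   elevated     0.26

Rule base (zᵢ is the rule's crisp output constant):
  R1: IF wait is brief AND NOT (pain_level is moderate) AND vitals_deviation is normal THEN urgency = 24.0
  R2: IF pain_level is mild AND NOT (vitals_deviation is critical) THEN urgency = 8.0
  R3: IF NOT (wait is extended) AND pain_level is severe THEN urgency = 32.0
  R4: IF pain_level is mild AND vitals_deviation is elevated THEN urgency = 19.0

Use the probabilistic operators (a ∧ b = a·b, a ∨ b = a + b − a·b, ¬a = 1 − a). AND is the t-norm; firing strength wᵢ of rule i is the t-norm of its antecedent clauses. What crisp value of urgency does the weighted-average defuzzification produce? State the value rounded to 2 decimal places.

18.04

R1 (z=24.0): brief=0.48, ¬moderate=1−0.67=0.33, normal=0.71; AND[a·b] → w = 0.1125
R2 (z=8.0): mild=0.18, ¬critical=1−0.06=0.94; AND[a·b] → w = 0.1692
R3 (z=32.0): ¬extended=1−0.84=0.16, severe=0.44; AND[a·b] → w = 0.0704
R4 (z=19.0): mild=0.18, elevated=0.26; AND[a·b] → w = 0.0468
Weighted average = (0.1125·24.0 + 0.1692·8.0 + 0.0704·32.0 + 0.0468·19.0) / (0.1125 + 0.1692 + 0.0704 + 0.0468)
  = 7.1947 / 0.3989 = 18.04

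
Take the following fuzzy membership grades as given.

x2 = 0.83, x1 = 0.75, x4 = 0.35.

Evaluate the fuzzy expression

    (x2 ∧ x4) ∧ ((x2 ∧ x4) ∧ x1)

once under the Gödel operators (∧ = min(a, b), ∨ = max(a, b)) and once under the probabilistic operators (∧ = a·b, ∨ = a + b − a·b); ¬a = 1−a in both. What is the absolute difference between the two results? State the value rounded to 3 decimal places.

Under Gödel:
  x2 ∧ x4 = min(a, b) on (0.83, 0.35) = 0.35
  x2 ∧ x4 = min(a, b) on (0.83, 0.35) = 0.35
  (x2 ∧ x4) ∧ x1 = min(a, b) on (0.35, 0.75) = 0.35
  (x2 ∧ x4) ∧ ((x2 ∧ x4) ∧ x1) = min(a, b) on (0.35, 0.35) = 0.35
  → value = 0.3500
Under probabilistic:
  x2 ∧ x4 = a·b on (0.8300, 0.3500) = 0.2905
  x2 ∧ x4 = a·b on (0.8300, 0.3500) = 0.2905
  (x2 ∧ x4) ∧ x1 = a·b on (0.2905, 0.7500) = 0.2179
  (x2 ∧ x4) ∧ ((x2 ∧ x4) ∧ x1) = a·b on (0.2905, 0.2179) = 0.0633
  → value = 0.0633
|0.3500 − 0.0633| = 0.287

0.287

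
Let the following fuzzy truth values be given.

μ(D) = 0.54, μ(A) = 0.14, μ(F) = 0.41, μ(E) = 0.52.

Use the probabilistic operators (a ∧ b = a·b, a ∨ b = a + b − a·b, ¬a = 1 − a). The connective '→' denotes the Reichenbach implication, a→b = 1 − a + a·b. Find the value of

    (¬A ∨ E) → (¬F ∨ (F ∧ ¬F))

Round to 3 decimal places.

¬A = 1 − 0.1400 = 0.8600
¬A ∨ E = a + b − a·b on (0.8600, 0.5200) = 0.9328
¬F = 1 − 0.4100 = 0.5900
¬F = 1 − 0.4100 = 0.5900
F ∧ ¬F = a·b on (0.4100, 0.5900) = 0.2419
¬F ∨ (F ∧ ¬F) = a + b − a·b on (0.5900, 0.2419) = 0.6892
(¬A ∨ E) → (¬F ∨ (F ∧ ¬F))  [Reichenbach: 1 − a + a·b] with a=0.9328, b=0.6892 → 0.7101

0.710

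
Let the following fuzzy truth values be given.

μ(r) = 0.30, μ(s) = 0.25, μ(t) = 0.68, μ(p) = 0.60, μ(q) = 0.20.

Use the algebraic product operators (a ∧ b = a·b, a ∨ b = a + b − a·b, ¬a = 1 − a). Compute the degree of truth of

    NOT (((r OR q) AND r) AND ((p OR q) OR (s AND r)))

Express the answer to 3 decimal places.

0.907

r OR q = a + b − a·b on (0.3000, 0.2000) = 0.4400
(r OR q) AND r = a·b on (0.4400, 0.3000) = 0.1320
p OR q = a + b − a·b on (0.6000, 0.2000) = 0.6800
s AND r = a·b on (0.2500, 0.3000) = 0.0750
(p OR q) OR (s AND r) = a + b − a·b on (0.6800, 0.0750) = 0.7040
((r OR q) AND r) AND ((p OR q) OR (s AND r)) = a·b on (0.1320, 0.7040) = 0.0929
NOT (((r OR q) AND r) AND ((p OR q) OR (s AND r))) = 1 − 0.0929 = 0.9071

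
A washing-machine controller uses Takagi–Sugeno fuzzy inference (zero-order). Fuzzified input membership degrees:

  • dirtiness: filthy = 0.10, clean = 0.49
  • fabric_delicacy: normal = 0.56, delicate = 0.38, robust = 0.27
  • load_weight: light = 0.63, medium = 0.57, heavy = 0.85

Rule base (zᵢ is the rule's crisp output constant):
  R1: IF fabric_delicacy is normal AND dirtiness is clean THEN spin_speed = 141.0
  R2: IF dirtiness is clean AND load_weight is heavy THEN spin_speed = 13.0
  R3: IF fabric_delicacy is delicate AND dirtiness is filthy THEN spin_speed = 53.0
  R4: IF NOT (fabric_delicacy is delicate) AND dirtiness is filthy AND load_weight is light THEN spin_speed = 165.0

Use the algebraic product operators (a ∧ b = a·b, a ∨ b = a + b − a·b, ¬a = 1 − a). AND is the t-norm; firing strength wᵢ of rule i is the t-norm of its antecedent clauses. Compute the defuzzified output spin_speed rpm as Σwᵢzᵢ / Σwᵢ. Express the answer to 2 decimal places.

R1 (z=141.0): normal=0.56, clean=0.49; AND[a·b] → w = 0.2744
R2 (z=13.0): clean=0.49, heavy=0.85; AND[a·b] → w = 0.4165
R3 (z=53.0): delicate=0.38, filthy=0.10; AND[a·b] → w = 0.0380
R4 (z=165.0): ¬delicate=1−0.38=0.62, filthy=0.10, light=0.63; AND[a·b] → w = 0.0391
Weighted average = (0.2744·141.0 + 0.4165·13.0 + 0.0380·53.0 + 0.0391·165.0) / (0.2744 + 0.4165 + 0.0380 + 0.0391)
  = 52.5638 / 0.7680 = 68.45

68.45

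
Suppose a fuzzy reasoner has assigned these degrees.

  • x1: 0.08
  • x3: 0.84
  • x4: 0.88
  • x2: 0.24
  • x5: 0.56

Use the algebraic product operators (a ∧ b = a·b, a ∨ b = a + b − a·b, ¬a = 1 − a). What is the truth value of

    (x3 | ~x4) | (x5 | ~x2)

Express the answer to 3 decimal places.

0.985

~x4 = 1 − 0.8800 = 0.1200
x3 | ~x4 = a + b − a·b on (0.8400, 0.1200) = 0.8592
~x2 = 1 − 0.2400 = 0.7600
x5 | ~x2 = a + b − a·b on (0.5600, 0.7600) = 0.8944
(x3 | ~x4) | (x5 | ~x2) = a + b − a·b on (0.8592, 0.8944) = 0.9851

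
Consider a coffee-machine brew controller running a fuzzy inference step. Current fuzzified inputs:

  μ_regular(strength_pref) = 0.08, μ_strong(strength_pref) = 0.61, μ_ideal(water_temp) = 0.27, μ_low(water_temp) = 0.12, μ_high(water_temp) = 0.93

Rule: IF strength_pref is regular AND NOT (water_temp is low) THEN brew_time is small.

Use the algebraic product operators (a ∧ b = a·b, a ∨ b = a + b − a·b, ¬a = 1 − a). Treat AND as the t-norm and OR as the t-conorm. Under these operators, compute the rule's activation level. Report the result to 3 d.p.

firing strength: regular=0.08, ¬low=1−0.12=0.88; AND[a·b] → w = 0.0704

0.070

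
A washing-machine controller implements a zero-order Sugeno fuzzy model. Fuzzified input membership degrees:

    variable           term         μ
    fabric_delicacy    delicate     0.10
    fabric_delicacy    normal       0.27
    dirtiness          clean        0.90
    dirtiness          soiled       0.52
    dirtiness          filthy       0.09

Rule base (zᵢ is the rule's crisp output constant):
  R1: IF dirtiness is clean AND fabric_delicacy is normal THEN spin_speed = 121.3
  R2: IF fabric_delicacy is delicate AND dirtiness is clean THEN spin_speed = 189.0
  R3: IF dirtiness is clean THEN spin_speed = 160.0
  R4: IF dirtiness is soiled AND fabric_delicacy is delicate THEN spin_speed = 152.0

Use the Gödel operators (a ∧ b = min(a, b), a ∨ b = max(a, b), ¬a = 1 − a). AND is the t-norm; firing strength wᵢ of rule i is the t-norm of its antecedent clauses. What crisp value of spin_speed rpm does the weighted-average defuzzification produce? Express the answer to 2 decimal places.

153.91

R1 (z=121.3): clean=0.90, normal=0.27; AND[min(a, b)] → w = 0.27
R2 (z=189.0): delicate=0.10, clean=0.90; AND[min(a, b)] → w = 0.10
R3 (z=160.0): clean=0.90 → w = 0.90
R4 (z=152.0): soiled=0.52, delicate=0.10; AND[min(a, b)] → w = 0.10
Weighted average = (0.27·121.3 + 0.10·189.0 + 0.90·160.0 + 0.10·152.0) / (0.27 + 0.10 + 0.90 + 0.10)
  = 210.8510 / 1.3700 = 153.91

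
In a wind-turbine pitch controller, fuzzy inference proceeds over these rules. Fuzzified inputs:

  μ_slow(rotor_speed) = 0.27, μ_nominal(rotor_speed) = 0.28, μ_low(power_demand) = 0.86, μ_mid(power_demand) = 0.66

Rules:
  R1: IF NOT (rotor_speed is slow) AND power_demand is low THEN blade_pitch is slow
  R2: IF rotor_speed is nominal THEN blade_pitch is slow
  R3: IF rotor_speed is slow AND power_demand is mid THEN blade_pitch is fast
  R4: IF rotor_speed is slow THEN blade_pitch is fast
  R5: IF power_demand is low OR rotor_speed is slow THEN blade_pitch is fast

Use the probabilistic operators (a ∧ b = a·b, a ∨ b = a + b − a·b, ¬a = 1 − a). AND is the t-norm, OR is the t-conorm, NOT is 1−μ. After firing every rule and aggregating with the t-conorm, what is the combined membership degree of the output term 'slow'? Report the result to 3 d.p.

R1: ¬slow=1−0.27=0.73, low=0.86; AND[a·b] → w = 0.6278
R2: nominal=0.28 → w = 0.2800
R3: slow=0.27, mid=0.66; AND[a·b] → w = 0.1782
R4: slow=0.27 → w = 0.2700
R5: low=0.86, slow=0.27; OR[a + b − a·b] → w = 0.8978
Rules with consequent 'slow': {R1, R2} → strengths 0.6278, 0.2800
Aggregate via t-conorm [a + b − a·b]: 0.7320

0.732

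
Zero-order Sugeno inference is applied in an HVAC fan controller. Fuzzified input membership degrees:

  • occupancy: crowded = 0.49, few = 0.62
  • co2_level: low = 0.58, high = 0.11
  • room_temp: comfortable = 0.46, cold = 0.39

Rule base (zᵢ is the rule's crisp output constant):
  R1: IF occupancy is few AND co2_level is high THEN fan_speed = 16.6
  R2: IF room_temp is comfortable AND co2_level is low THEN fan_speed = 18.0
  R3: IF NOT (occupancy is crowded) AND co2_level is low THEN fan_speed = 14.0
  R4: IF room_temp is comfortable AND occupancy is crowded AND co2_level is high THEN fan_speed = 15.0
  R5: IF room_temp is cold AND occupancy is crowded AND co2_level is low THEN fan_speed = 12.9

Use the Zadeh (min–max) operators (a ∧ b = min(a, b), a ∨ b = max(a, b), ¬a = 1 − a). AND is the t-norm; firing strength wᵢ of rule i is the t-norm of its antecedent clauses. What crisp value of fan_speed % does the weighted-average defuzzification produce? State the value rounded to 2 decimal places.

15.14

R1 (z=16.6): few=0.62, high=0.11; AND[min(a, b)] → w = 0.11
R2 (z=18.0): comfortable=0.46, low=0.58; AND[min(a, b)] → w = 0.46
R3 (z=14.0): ¬crowded=1−0.49=0.51, low=0.58; AND[min(a, b)] → w = 0.51
R4 (z=15.0): comfortable=0.46, crowded=0.49, high=0.11; AND[min(a, b)] → w = 0.11
R5 (z=12.9): cold=0.39, crowded=0.49, low=0.58; AND[min(a, b)] → w = 0.39
Weighted average = (0.11·16.6 + 0.46·18.0 + 0.51·14.0 + 0.11·15.0 + 0.39·12.9) / (0.11 + 0.46 + 0.51 + 0.11 + 0.39)
  = 23.9270 / 1.5800 = 15.14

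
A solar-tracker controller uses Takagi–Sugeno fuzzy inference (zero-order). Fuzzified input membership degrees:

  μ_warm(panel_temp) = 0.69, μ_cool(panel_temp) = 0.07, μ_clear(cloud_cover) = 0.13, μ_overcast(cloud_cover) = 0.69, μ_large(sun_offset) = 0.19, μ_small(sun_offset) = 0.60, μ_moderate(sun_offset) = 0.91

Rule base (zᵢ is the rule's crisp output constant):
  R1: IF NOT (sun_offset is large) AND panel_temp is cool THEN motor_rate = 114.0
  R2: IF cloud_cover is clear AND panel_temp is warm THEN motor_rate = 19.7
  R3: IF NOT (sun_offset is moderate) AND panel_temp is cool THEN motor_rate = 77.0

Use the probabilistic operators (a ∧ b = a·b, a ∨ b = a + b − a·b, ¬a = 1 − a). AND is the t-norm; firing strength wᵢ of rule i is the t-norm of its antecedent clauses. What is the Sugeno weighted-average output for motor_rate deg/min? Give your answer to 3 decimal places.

57.079

R1 (z=114.0): ¬large=1−0.19=0.81, cool=0.07; AND[a·b] → w = 0.0567
R2 (z=19.7): clear=0.13, warm=0.69; AND[a·b] → w = 0.0897
R3 (z=77.0): ¬moderate=1−0.91=0.09, cool=0.07; AND[a·b] → w = 0.0063
Weighted average = (0.0567·114.0 + 0.0897·19.7 + 0.0063·77.0) / (0.0567 + 0.0897 + 0.0063)
  = 8.7160 / 0.1527 = 57.079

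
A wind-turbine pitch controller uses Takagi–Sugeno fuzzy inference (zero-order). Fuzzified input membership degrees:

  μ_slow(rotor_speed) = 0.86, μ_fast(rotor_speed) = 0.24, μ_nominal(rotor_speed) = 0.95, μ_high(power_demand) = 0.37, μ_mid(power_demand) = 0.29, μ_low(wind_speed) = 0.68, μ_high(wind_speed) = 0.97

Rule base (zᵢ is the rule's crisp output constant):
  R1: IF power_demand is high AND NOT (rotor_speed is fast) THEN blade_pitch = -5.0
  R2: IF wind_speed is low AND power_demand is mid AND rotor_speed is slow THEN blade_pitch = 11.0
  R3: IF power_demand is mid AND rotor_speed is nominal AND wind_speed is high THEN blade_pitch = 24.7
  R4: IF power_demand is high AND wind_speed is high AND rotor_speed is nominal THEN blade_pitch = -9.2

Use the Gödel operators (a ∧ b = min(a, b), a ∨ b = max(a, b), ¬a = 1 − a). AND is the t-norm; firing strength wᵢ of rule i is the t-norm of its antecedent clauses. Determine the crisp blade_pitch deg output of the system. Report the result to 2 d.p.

3.86

R1 (z=-5.0): high=0.37, ¬fast=1−0.24=0.76; AND[min(a, b)] → w = 0.37
R2 (z=11.0): low=0.68, mid=0.29, slow=0.86; AND[min(a, b)] → w = 0.29
R3 (z=24.7): mid=0.29, nominal=0.95, high=0.97; AND[min(a, b)] → w = 0.29
R4 (z=-9.2): high=0.37, high=0.97, nominal=0.95; AND[min(a, b)] → w = 0.37
Weighted average = (0.37·-5.0 + 0.29·11.0 + 0.29·24.7 + 0.37·-9.2) / (0.37 + 0.29 + 0.29 + 0.37)
  = 5.0990 / 1.3200 = 3.86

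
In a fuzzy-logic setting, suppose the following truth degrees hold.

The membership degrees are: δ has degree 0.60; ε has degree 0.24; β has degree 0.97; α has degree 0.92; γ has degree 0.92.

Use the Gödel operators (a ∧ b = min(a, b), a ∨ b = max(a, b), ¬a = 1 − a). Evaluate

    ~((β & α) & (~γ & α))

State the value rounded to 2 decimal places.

β & α = min(a, b) on (0.97, 0.92) = 0.92
~γ = 1 − 0.92 = 0.08
~γ & α = min(a, b) on (0.08, 0.92) = 0.08
(β & α) & (~γ & α) = min(a, b) on (0.92, 0.08) = 0.08
~((β & α) & (~γ & α)) = 1 − 0.08 = 0.92

0.92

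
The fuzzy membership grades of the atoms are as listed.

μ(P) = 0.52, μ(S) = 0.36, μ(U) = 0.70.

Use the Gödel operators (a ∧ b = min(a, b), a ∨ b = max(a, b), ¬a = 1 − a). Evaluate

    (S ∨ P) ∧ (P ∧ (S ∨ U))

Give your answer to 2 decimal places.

S ∨ P = max(a, b) on (0.36, 0.52) = 0.52
S ∨ U = max(a, b) on (0.36, 0.70) = 0.70
P ∧ (S ∨ U) = min(a, b) on (0.52, 0.70) = 0.52
(S ∨ P) ∧ (P ∧ (S ∨ U)) = min(a, b) on (0.52, 0.52) = 0.52

0.52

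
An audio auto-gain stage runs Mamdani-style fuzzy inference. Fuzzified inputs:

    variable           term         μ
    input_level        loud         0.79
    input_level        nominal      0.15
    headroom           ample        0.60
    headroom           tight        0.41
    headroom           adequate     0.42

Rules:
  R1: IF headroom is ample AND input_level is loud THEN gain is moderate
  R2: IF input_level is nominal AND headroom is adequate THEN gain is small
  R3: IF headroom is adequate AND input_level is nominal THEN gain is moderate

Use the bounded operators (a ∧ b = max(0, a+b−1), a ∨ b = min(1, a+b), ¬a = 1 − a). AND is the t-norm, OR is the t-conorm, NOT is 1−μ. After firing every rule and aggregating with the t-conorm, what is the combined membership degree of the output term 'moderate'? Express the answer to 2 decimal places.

0.39

R1: ample=0.60, loud=0.79; AND[max(0, a+b−1)] → w = 0.39
R2: nominal=0.15, adequate=0.42; AND[max(0, a+b−1)] → w = 0.00
R3: adequate=0.42, nominal=0.15; AND[max(0, a+b−1)] → w = 0.00
Rules with consequent 'moderate': {R1, R3} → strengths 0.39, 0.00
Aggregate via t-conorm [min(1, a+b)]: 0.39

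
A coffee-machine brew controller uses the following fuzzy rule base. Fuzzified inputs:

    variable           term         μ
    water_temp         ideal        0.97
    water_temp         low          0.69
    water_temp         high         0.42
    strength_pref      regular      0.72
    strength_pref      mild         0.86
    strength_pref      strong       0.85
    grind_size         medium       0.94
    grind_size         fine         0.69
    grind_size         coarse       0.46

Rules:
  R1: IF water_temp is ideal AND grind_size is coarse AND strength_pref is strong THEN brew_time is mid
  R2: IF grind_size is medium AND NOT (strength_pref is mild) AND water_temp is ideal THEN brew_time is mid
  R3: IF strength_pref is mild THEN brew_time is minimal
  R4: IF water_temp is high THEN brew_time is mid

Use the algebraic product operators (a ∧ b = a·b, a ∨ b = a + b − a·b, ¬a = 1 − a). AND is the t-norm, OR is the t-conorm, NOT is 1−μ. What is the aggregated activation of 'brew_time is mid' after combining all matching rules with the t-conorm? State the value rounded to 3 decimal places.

0.686

R1: ideal=0.97, coarse=0.46, strong=0.85; AND[a·b] → w = 0.3793
R2: medium=0.94, ¬mild=1−0.86=0.14, ideal=0.97; AND[a·b] → w = 0.1277
R3: mild=0.86 → w = 0.8600
R4: high=0.42 → w = 0.4200
Rules with consequent 'mid': {R1, R2, R4} → strengths 0.3793, 0.1277, 0.4200
Aggregate via t-conorm [a + b − a·b]: 0.6859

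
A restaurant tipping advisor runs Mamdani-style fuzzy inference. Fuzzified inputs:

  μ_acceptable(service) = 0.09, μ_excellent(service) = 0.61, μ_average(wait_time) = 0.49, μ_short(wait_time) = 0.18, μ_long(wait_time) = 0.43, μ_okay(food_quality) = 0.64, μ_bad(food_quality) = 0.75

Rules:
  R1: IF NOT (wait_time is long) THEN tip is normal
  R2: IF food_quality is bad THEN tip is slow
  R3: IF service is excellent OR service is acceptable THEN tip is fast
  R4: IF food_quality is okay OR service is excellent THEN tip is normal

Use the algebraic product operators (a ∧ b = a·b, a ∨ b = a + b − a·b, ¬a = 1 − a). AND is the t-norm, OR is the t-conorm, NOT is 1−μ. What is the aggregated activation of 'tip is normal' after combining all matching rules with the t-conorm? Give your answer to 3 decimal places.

R1: ¬long=1−0.43=0.57 → w = 0.5700
R2: bad=0.75 → w = 0.7500
R3: excellent=0.61, acceptable=0.09; OR[a + b − a·b] → w = 0.6451
R4: okay=0.64, excellent=0.61; OR[a + b − a·b] → w = 0.8596
Rules with consequent 'normal': {R1, R4} → strengths 0.5700, 0.8596
Aggregate via t-conorm [a + b − a·b]: 0.9396

0.940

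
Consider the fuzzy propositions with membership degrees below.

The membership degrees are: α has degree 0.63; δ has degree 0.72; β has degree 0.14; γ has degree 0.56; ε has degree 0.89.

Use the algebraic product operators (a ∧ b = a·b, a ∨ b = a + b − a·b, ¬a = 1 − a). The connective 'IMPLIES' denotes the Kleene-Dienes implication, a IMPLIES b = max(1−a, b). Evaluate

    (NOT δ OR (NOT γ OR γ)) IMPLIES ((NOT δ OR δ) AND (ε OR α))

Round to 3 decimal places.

NOT δ = 1 − 0.7200 = 0.2800
NOT γ = 1 − 0.5600 = 0.4400
NOT γ OR γ = a + b − a·b on (0.4400, 0.5600) = 0.7536
NOT δ OR (NOT γ OR γ) = a + b − a·b on (0.2800, 0.7536) = 0.8226
NOT δ = 1 − 0.7200 = 0.2800
NOT δ OR δ = a + b − a·b on (0.2800, 0.7200) = 0.7984
ε OR α = a + b − a·b on (0.8900, 0.6300) = 0.9593
(NOT δ OR δ) AND (ε OR α) = a·b on (0.7984, 0.9593) = 0.7659
(NOT δ OR (NOT γ OR γ)) IMPLIES ((NOT δ OR δ) AND (ε OR α))  [Kleene-Dienes: max(1−a, b)] with a=0.8226, b=0.7659 → 0.7659

0.766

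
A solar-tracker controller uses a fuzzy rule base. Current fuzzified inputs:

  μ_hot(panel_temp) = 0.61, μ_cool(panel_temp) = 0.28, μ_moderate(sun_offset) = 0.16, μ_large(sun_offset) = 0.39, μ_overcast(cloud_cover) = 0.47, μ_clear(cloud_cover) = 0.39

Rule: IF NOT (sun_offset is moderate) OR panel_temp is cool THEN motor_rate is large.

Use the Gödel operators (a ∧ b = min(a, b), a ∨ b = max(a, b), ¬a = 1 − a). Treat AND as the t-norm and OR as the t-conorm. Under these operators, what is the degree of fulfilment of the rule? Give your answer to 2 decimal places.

firing strength: ¬moderate=1−0.16=0.84, cool=0.28; OR[max(a, b)] → w = 0.84

0.84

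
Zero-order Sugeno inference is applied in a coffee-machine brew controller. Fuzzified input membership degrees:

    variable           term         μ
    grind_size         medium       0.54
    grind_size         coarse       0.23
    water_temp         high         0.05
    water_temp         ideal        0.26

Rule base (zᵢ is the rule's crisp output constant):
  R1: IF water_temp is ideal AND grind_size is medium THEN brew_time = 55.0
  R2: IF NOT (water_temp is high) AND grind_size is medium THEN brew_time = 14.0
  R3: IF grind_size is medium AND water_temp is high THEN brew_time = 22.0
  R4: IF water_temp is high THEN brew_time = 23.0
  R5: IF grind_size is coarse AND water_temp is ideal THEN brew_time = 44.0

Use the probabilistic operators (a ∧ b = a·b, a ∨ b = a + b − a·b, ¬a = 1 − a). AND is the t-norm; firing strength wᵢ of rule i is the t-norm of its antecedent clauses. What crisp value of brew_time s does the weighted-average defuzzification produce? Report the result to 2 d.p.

R1 (z=55.0): ideal=0.26, medium=0.54; AND[a·b] → w = 0.1404
R2 (z=14.0): ¬high=1−0.05=0.95, medium=0.54; AND[a·b] → w = 0.5130
R3 (z=22.0): medium=0.54, high=0.05; AND[a·b] → w = 0.0270
R4 (z=23.0): high=0.05 → w = 0.0500
R5 (z=44.0): coarse=0.23, ideal=0.26; AND[a·b] → w = 0.0598
Weighted average = (0.1404·55.0 + 0.5130·14.0 + 0.0270·22.0 + 0.0500·23.0 + 0.0598·44.0) / (0.1404 + 0.5130 + 0.0270 + 0.0500 + 0.0598)
  = 19.2792 / 0.7902 = 24.40

24.40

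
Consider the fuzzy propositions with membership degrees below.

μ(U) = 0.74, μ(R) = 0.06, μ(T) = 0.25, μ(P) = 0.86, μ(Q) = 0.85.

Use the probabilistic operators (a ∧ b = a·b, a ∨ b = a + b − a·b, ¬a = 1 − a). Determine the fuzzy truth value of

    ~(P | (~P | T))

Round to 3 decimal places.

~P = 1 − 0.8600 = 0.1400
~P | T = a + b − a·b on (0.1400, 0.2500) = 0.3550
P | (~P | T) = a + b − a·b on (0.8600, 0.3550) = 0.9097
~(P | (~P | T)) = 1 − 0.9097 = 0.0903

0.090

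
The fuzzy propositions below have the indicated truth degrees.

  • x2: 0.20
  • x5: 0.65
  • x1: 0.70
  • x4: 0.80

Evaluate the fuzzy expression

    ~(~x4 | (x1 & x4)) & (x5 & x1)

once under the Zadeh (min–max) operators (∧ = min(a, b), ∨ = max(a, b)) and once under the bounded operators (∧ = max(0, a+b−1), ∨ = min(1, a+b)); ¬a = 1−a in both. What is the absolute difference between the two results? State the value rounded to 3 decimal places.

Under Zadeh (min–max):
  ~x4 = 1 − 0.80 = 0.20
  x1 & x4 = min(a, b) on (0.70, 0.80) = 0.70
  ~x4 | (x1 & x4) = max(a, b) on (0.20, 0.70) = 0.70
  ~(~x4 | (x1 & x4)) = 1 − 0.70 = 0.30
  x5 & x1 = min(a, b) on (0.65, 0.70) = 0.65
  ~(~x4 | (x1 & x4)) & (x5 & x1) = min(a, b) on (0.30, 0.65) = 0.30
  → value = 0.3000
Under bounded:
  ~x4 = 1 − 0.80 = 0.20
  x1 & x4 = max(0, a+b−1) on (0.70, 0.80) = 0.50
  ~x4 | (x1 & x4) = min(1, a+b) on (0.20, 0.50) = 0.70
  ~(~x4 | (x1 & x4)) = 1 − 0.70 = 0.30
  x5 & x1 = max(0, a+b−1) on (0.65, 0.70) = 0.35
  ~(~x4 | (x1 & x4)) & (x5 & x1) = max(0, a+b−1) on (0.30, 0.35) = 0.00
  → value = 0.0000
|0.3000 − 0.0000| = 0.300

0.300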